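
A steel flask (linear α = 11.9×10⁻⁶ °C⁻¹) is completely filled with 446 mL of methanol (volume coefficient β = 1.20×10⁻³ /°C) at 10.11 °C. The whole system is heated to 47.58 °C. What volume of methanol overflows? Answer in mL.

19.5 mL

The flask also expands: β_container ≈ 3α = 3.57×10⁻⁵ /K
Net overflow = V₀(β_liq − 3α_cont)ΔT
β − 3α = 1.20×10⁻³ − 3.57×10⁻⁵ = 1.1643×10⁻³ /K; ΔT = 37.47 K
ΔV = 446 × 1.1643×10⁻³ × 37.47 = 19.5 mL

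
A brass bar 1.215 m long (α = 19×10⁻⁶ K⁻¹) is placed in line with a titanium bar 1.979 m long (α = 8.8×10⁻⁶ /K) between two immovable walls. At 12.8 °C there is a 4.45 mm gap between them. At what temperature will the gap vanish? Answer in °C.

T = 123 °C

Gap closes when ΔL₁ + ΔL₂ = 4.45 mm = 4.45×10⁻³ m
(α₁L₁ + α₂L₂)ΔT = g
α₁L₁ + α₂L₂ = 19×10⁻⁶×1.215 + 8.8×10⁻⁶×1.979 = 4.05002×10⁻⁵ m/K
ΔT = 4.45×10⁻³ / 4.05002×10⁻⁵ = 109.88 K
T = 12.8 + 109.88 = 122.68 °C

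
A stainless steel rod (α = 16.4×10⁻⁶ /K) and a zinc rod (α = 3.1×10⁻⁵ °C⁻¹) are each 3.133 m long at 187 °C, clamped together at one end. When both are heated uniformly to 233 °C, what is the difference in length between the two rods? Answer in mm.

ΔT = 46 K
stainless steel: ΔL = 16.4×10⁻⁶ × 3.133 m × 46 = 2.3635×10⁻³ m = 2.3635 mm
zinc: ΔL = 3.1×10⁻⁵ × 3.133 m × 46 = 4.4677×10⁻³ m = 4.4677 mm
difference = 4.4677 − 2.3635 = 2.1042 mm

2.10 mm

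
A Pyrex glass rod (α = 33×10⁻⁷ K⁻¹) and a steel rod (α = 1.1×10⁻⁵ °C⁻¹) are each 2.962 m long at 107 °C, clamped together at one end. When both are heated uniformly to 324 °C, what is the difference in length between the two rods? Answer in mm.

4.95 mm

ΔT = 217 K
Pyrex glass: ΔL = 33×10⁻⁷ × 2.962 m × 217 = 2.1211×10⁻³ m = 2.1211 mm
steel: ΔL = 1.1×10⁻⁵ × 2.962 m × 217 = 7.0703×10⁻³ m = 7.0703 mm
difference = 7.0703 − 2.1211 = 4.9492 mm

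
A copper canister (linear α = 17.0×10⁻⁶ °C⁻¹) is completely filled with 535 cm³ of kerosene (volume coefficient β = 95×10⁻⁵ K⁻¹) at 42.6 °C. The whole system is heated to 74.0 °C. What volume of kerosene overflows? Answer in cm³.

15.1 cm³

The canister also expands: β_container ≈ 3α = 5.1×10⁻⁵ /K
Net overflow = V₀(β_liq − 3α_cont)ΔT
β − 3α = 9.50×10⁻⁴ − 5.1×10⁻⁵ = 8.99×10⁻⁴ /K; ΔT = 31.4 K
ΔV = 535 × 8.99×10⁻⁴ × 31.4 = 15.1 cm³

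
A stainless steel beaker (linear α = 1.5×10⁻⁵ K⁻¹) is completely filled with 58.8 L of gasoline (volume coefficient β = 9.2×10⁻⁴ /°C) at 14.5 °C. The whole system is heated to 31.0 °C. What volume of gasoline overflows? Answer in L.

0.849 L

The beaker also expands: β_container ≈ 3α = 4.5×10⁻⁵ /K
Net overflow = V₀(β_liq − 3α_cont)ΔT
β − 3α = 9.20×10⁻⁴ − 4.5×10⁻⁵ = 8.75×10⁻⁴ /K; ΔT = 16.5 K
ΔV = 58.8 × 8.75×10⁻⁴ × 16.5 = 0.849 L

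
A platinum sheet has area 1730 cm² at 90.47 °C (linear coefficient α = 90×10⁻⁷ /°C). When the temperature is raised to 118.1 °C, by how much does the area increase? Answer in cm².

Area coefficient ≈ 2α; |ΔT| = 27.63 K
ΔA = 2αA₀ΔT = 2(90×10⁻⁷)(1730)(27.63) = 0.860 cm²

ΔA = 0.860 cm²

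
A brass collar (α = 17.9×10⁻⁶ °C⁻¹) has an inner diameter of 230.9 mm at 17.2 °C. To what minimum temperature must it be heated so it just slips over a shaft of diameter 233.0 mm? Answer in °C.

Required Δd = 233.0 − 230.9 = 2.1 mm
Δd = αd₀ΔT ⇒ ΔT = Δd/(αd₀) = 2.1 / (17.9×10⁻⁶ × 230.9) = 508.09 K
T_min = 17.2 + 508.09 = 525.29 °C

T = 525 °C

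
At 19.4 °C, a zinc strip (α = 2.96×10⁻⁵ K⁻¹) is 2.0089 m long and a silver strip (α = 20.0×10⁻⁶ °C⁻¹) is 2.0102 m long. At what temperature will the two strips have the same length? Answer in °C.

Equal length when α₁L₁ΔT − α₂L₂ΔT = L₂ − L₁ = 1.30×10⁻³ m
α₁L₁ = 5.946344×10⁻⁵, α₂L₂ = 4.0204×10⁻⁵ → Δ(αL) = 1.925944×10⁻⁵ m/K
ΔT = 1.30×10⁻³ / 1.925944×10⁻⁵ = 67.4994 K, so T = 19.4 + 67.4994 = 86.8994 °C

T = 86.90 °C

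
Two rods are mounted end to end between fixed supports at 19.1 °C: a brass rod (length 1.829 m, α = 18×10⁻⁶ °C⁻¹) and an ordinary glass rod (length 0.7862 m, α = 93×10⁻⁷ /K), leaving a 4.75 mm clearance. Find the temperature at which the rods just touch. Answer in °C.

α₁L₁ = 3.2922×10⁻⁵ m/K, α₂L₂ = 7.31166×10⁻⁶ m/K → total 4.023366×10⁻⁵ m/K
ΔT = g/(α₁L₁+α₂L₂) = 4.75×10⁻³ / 4.023366×10⁻⁵ = 118.06 K
T = 19.1 + 118.06 = 137.16 °C

T = 137 °C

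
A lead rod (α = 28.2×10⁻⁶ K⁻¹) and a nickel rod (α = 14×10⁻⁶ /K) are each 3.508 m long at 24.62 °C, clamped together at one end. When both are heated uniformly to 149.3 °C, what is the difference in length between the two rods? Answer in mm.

ΔT = 124.68 K
lead: ΔL = 28.2×10⁻⁶ × 3.508 m × 124.68 = 1.2334×10⁻² m = 12.334 mm
nickel: ΔL = 14×10⁻⁶ × 3.508 m × 124.68 = 6.1233×10⁻³ m = 6.1233 mm
difference = 12.334 − 6.1233 = 6.2107 mm

6.21 mm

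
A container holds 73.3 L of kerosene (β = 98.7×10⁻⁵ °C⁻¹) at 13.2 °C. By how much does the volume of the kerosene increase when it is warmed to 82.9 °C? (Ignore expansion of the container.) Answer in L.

|ΔT| = |82.9 − 13.2| = 69.7 K
ΔV = βV₀ΔT = (98.7×10⁻⁵)(73.3)(69.7) = 5.04 L

ΔV = 5.04 L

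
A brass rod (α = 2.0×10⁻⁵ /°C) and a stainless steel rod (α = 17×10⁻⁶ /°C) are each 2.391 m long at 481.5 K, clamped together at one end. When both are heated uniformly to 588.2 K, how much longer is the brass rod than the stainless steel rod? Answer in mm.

0.765 mm

ΔT = 106.7 K
brass: ΔL = 2.0×10⁻⁵ × 2.391 m × 106.7 = 5.1024×10⁻³ m = 5.1024 mm
stainless steel: ΔL = 17×10⁻⁶ × 2.391 m × 106.7 = 4.3370×10⁻³ m = 4.3370 mm
difference = 5.1024 − 4.3370 = 0.7654 mm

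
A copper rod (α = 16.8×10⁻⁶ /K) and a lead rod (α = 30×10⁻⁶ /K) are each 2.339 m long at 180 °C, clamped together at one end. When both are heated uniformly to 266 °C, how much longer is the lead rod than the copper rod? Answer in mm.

2.66 mm

ΔT = 86 K
copper: ΔL = 16.8×10⁻⁶ × 2.339 m × 86 = 3.3794×10⁻³ m = 3.3794 mm
lead: ΔL = 30×10⁻⁶ × 2.339 m × 86 = 6.0346×10⁻³ m = 6.0346 mm
difference = 6.0346 − 3.3794 = 2.6552 mm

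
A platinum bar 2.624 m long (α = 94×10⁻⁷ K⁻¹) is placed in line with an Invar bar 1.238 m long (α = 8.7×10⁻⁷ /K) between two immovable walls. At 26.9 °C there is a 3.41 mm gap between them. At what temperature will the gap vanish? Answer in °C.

α₁L₁ = 2.46656×10⁻⁵ m/K, α₂L₂ = 1.07706×10⁻⁶ m/K → total 2.574266×10⁻⁵ m/K
ΔT = g/(α₁L₁+α₂L₂) = 3.41×10⁻³ / 2.574266×10⁻⁵ = 132.46 K
T = 26.9 + 132.46 = 159.36 °C

T = 159 °C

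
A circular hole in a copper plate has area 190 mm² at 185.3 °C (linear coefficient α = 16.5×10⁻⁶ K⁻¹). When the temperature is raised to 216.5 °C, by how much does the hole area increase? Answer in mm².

ΔA = 0.196 mm²

Area coefficient ≈ 2α; |ΔT| = 31.2 K
ΔA = 2αA₀ΔT = 2(16.5×10⁻⁶)(190)(31.2) = 0.196 mm²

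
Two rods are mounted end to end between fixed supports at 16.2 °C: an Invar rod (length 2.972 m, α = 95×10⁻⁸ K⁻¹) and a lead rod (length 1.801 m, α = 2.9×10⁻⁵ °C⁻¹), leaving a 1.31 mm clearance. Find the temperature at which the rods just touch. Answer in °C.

α₁L₁ = 2.8234×10⁻⁶ m/K, α₂L₂ = 5.2229×10⁻⁵ m/K → total 5.50524×10⁻⁵ m/K
ΔT = g/(α₁L₁+α₂L₂) = 1.31×10⁻³ / 5.50524×10⁻⁵ = 23.796 K
T = 16.2 + 23.796 = 39.996 °C

T = 40.0 °C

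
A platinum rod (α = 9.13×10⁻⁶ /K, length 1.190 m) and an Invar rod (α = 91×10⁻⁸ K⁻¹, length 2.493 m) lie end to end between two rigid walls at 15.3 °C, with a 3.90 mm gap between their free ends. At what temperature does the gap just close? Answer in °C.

T = 312 °C

Gap closes when ΔL₁ + ΔL₂ = 3.90 mm = 3.90×10⁻³ m
(α₁L₁ + α₂L₂)ΔT = g
α₁L₁ + α₂L₂ = 9.13×10⁻⁶×1.190 + 91×10⁻⁸×2.493 = 1.313333×10⁻⁵ m/K
ΔT = 3.90×10⁻³ / 1.313333×10⁻⁵ = 296.95 K
T = 15.3 + 296.95 = 312.25 °C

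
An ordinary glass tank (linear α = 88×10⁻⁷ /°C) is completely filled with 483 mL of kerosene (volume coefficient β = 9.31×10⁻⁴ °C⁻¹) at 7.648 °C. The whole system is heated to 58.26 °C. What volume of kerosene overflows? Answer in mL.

The tank also expands: β_container ≈ 3α = 2.64×10⁻⁵ /K
Net overflow = V₀(β_liq − 3α_cont)ΔT
β − 3α = 9.31×10⁻⁴ − 2.64×10⁻⁵ = 9.046×10⁻⁴ /K; ΔT = 50.612 K
ΔV = 483 × 9.046×10⁻⁴ × 50.612 = 22.1 mL

22.1 mL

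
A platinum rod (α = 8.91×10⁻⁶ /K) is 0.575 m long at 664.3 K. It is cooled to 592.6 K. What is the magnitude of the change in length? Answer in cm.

ΔL = 0.0367 cm

|ΔT| = |592.6 − 664.3| = 71.7 K
ΔL = αL₀ΔT = (8.91×10⁻⁶)(0.575)(71.7) = 3.67×10⁻⁴ m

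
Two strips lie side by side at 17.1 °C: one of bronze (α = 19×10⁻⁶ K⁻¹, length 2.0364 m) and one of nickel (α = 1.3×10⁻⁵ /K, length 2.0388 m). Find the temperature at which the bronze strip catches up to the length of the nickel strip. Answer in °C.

T = 214.0 °C

Equal length when α₁L₁ΔT − α₂L₂ΔT = L₂ − L₁ = 2.40×10⁻³ m
α₁L₁ = 3.86916×10⁻⁵, α₂L₂ = 2.65044×10⁻⁵ → Δ(αL) = 1.21872×10⁻⁵ m/K
ΔT = 2.40×10⁻³ / 1.21872×10⁻⁵ = 196.928 K, so T = 17.1 + 196.928 = 214.028 °C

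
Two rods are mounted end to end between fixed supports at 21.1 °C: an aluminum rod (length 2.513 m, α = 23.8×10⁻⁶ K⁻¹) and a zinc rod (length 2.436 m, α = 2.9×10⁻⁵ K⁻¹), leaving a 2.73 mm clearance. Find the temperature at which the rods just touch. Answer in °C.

Gap closes when ΔL₁ + ΔL₂ = 2.73 mm = 2.73×10⁻³ m
(α₁L₁ + α₂L₂)ΔT = g
α₁L₁ + α₂L₂ = 23.8×10⁻⁶×2.513 + 2.9×10⁻⁵×2.436 = 1.304534×10⁻⁴ m/K
ΔT = 2.73×10⁻³ / 1.304534×10⁻⁴ = 20.927 K
T = 21.1 + 20.927 = 42.027 °C

T = 42.0 °C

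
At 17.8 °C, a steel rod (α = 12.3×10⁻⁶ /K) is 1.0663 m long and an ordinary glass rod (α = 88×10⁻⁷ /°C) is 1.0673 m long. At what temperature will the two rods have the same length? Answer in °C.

T = 286.4 °C

Equal length when α₁L₁ΔT − α₂L₂ΔT = L₂ − L₁ = 1.00×10⁻³ m
α₁L₁ = 1.311549×10⁻⁵, α₂L₂ = 9.39224×10⁻⁶ → Δ(αL) = 3.72325×10⁻⁶ m/K
ΔT = 1.00×10⁻³ / 3.72325×10⁻⁶ = 268.583 K, so T = 17.8 + 268.583 = 286.383 °C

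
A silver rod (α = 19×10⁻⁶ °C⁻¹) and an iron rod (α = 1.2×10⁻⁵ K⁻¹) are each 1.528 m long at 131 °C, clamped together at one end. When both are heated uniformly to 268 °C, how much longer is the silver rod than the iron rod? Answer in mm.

1.47 mm

ΔT = 137 K
silver: ΔL = 19×10⁻⁶ × 1.528 m × 137 = 3.9774×10⁻³ m = 3.9774 mm
iron: ΔL = 1.2×10⁻⁵ × 1.528 m × 137 = 2.5120×10⁻³ m = 2.5120 mm
difference = 3.9774 − 2.5120 = 1.4654 mm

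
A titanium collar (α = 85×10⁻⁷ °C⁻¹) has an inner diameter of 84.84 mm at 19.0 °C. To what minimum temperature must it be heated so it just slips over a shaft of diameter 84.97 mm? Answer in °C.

T = 199 °C

Required Δd = 84.97 − 84.84 = 0.13 mm
Δd = αd₀ΔT ⇒ ΔT = Δd/(αd₀) = 0.13 / (85×10⁻⁷ × 84.84) = 180.27 K
T_min = 19.0 + 180.27 = 199.27 °C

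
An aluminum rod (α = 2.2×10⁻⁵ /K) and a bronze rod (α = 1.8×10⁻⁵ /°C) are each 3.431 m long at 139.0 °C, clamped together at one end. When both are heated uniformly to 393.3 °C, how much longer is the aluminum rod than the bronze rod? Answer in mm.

ΔT = 254.3 K
aluminum: ΔL = 2.2×10⁻⁵ × 3.431 m × 254.3 = 1.9195×10⁻² m = 19.195 mm
bronze: ΔL = 1.8×10⁻⁵ × 3.431 m × 254.3 = 1.5705×10⁻² m = 15.705 mm
difference = 19.195 − 15.705 = 3.490 mm

3.49 mm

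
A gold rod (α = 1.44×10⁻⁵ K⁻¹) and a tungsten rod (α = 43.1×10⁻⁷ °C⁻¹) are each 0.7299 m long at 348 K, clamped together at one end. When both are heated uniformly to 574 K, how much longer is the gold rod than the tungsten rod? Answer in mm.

ΔT = 226 K
gold: ΔL = 1.44×10⁻⁵ × 0.7299 m × 226 = 2.3754×10⁻³ m = 2.3754 mm
tungsten: ΔL = 43.1×10⁻⁷ × 0.7299 m × 226 = 7.1097×10⁻⁴ m = 0.71097 mm
difference = 2.3754 − 0.71097 = 1.66443 mm

1.66 mm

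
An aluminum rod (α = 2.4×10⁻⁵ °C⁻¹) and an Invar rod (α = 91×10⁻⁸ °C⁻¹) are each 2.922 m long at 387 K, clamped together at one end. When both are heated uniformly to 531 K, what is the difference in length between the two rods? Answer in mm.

ΔT = 144 K
aluminum: ΔL = 2.4×10⁻⁵ × 2.922 m × 144 = 1.0098×10⁻² m = 10.098 mm
Invar: ΔL = 91×10⁻⁸ × 2.922 m × 144 = 3.8290×10⁻⁴ m = 0.38290 mm
difference = 10.098 − 0.38290 = 9.7151 mm

9.72 mm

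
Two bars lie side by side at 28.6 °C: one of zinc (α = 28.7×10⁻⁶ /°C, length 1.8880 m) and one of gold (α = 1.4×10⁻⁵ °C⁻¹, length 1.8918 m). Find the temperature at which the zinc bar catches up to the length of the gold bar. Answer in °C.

Equal length when α₁L₁ΔT − α₂L₂ΔT = L₂ − L₁ = 3.80×10⁻³ m
α₁L₁ = 5.41856×10⁻⁵, α₂L₂ = 2.64852×10⁻⁵ → Δ(αL) = 2.77004×10⁻⁵ m/K
ΔT = 3.80×10⁻³ / 2.77004×10⁻⁵ = 137.182 K, so T = 28.6 + 137.182 = 165.782 °C

T = 165.8 °C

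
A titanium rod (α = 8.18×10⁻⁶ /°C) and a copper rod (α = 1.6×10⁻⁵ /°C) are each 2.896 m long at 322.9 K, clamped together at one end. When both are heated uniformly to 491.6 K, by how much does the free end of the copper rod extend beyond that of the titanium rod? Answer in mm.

ΔT = 168.7 K
titanium: ΔL = 8.18×10⁻⁶ × 2.896 m × 168.7 = 3.9964×10⁻³ m = 3.9964 mm
copper: ΔL = 1.6×10⁻⁵ × 2.896 m × 168.7 = 7.8169×10⁻³ m = 7.8169 mm
difference = 7.8169 − 3.9964 = 3.8205 mm

3.82 mm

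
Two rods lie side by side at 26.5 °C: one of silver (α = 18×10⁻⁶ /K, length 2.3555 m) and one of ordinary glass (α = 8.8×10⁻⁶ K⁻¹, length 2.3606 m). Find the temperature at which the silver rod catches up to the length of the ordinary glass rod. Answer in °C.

T = 262.3 °C

L₁(1 + α₁ΔT) = L₂(1 + α₂ΔT) ⇒ ΔT = (L₂ − L₁)/(α₁L₁ − α₂L₂)
L₂ − L₁ = 2.3606 − 2.3555 = 5.10×10⁻³ m
α₁L₁ − α₂L₂ = 18×10⁻⁶×2.3555 − 8.8×10⁻⁶×2.3606 = 2.162572×10⁻⁵ m/K
ΔT = 5.10×10⁻³ / 2.162572×10⁻⁵ = 235.830 K
T = 26.5 + 235.830 = 262.330 °C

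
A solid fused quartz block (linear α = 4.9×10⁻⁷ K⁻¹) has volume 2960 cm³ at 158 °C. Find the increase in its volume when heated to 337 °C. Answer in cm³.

Isotropic solid: β ≈ 3α = 1.5×10⁻⁶ /K; ΔT = 179 K
ΔV = 3αV₀ΔT = 3(4.9×10⁻⁷)(2960)(179) = 0.779 cm³

ΔV = 0.779 cm³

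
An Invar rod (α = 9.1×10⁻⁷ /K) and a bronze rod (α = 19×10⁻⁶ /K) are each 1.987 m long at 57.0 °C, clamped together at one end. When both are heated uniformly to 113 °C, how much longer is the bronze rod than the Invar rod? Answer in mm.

ΔT = 56.0 K
Invar: ΔL = 9.1×10⁻⁷ × 1.987 m × 56.0 = 1.0126×10⁻⁴ m = 0.10126 mm
bronze: ΔL = 19×10⁻⁶ × 1.987 m × 56.0 = 2.1142×10⁻³ m = 2.1142 mm
difference = 2.1142 − 0.10126 = 2.01294 mm

2.01 mm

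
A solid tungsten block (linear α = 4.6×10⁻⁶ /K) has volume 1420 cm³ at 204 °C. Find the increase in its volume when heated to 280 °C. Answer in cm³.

ΔV = 1.49 cm³

Isotropic solid: β ≈ 3α = 1.4×10⁻⁵ /K; ΔT = 76 K
ΔV = 3αV₀ΔT = 3(4.6×10⁻⁶)(1420)(76) = 1.49 cm³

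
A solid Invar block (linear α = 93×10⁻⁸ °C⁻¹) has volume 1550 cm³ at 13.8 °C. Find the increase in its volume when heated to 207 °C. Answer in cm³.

ΔV = 0.835 cm³

Isotropic solid: β ≈ 3α = 2.8×10⁻⁶ /K; ΔT = 193.2 K
ΔV = 3αV₀ΔT = 3(93×10⁻⁸)(1550)(193.2) = 0.835 cm³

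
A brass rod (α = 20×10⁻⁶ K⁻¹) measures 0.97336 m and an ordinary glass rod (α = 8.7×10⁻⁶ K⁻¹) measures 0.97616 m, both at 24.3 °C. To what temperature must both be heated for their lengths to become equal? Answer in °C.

T = 279.4 °C

Equal length when α₁L₁ΔT − α₂L₂ΔT = L₂ − L₁ = 2.80×10⁻³ m
α₁L₁ = 1.94672×10⁻⁵, α₂L₂ = 8.492592×10⁻⁶ → Δ(αL) = 1.0974608×10⁻⁵ m/K
ΔT = 2.80×10⁻³ / 1.0974608×10⁻⁵ = 255.134 K, so T = 24.3 + 255.134 = 279.434 °C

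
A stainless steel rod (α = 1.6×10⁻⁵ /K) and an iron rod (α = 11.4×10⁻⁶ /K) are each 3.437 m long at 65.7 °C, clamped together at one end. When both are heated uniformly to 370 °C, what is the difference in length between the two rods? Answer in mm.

ΔT = 304.3 K
stainless steel: ΔL = 1.6×10⁻⁵ × 3.437 m × 304.3 = 1.6734×10⁻² m = 16.734 mm
iron: ΔL = 11.4×10⁻⁶ × 3.437 m × 304.3 = 1.1923×10⁻² m = 11.923 mm
difference = 16.734 − 11.923 = 4.811 mm

4.81 mm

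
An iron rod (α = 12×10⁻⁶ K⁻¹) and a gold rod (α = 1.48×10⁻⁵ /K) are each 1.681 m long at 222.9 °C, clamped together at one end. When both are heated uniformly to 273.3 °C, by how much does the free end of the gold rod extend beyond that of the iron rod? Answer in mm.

0.237 mm

ΔT = 50.4 K
iron: ΔL = 12×10⁻⁶ × 1.681 m × 50.4 = 1.0167×10⁻³ m = 1.0167 mm
gold: ΔL = 1.48×10⁻⁵ × 1.681 m × 50.4 = 1.2539×10⁻³ m = 1.2539 mm
difference = 1.2539 − 1.0167 = 0.2372 mm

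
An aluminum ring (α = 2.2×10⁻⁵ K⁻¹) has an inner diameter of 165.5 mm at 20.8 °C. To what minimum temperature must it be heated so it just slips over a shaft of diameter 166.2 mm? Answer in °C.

T = 213 °C

Required Δd = 166.2 − 165.5 = 0.7 mm
Δd = αd₀ΔT ⇒ ΔT = Δd/(αd₀) = 0.7 / (2.2×10⁻⁵ × 165.5) = 192.25 K
T_min = 20.8 + 192.25 = 213.05 °C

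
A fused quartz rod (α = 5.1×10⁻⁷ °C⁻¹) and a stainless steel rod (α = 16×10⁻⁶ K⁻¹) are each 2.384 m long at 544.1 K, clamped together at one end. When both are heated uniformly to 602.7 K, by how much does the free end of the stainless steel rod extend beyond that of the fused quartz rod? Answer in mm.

ΔT = 58.6 K
fused quartz: ΔL = 5.1×10⁻⁷ × 2.384 m × 58.6 = 7.1248×10⁻⁵ m = 0.071248 mm
stainless steel: ΔL = 16×10⁻⁶ × 2.384 m × 58.6 = 2.2352×10⁻³ m = 2.2352 mm
difference = 2.2352 − 0.071248 = 2.163952 mm

2.16 mm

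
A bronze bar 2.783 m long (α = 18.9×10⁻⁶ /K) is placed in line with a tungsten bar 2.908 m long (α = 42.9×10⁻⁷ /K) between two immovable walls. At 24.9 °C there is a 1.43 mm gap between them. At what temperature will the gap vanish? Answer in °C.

Gap closes when ΔL₁ + ΔL₂ = 1.43 mm = 1.43×10⁻³ m
(α₁L₁ + α₂L₂)ΔT = g
α₁L₁ + α₂L₂ = 18.9×10⁻⁶×2.783 + 42.9×10⁻⁷×2.908 = 6.507402×10⁻⁵ m/K
ΔT = 1.43×10⁻³ / 6.507402×10⁻⁵ = 21.975 K
T = 24.9 + 21.975 = 46.875 °C

T = 46.9 °C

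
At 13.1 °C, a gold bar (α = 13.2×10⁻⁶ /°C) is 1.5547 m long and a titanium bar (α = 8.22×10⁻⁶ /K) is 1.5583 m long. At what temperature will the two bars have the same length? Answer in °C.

T = 479.9 °C

L₁(1 + α₁ΔT) = L₂(1 + α₂ΔT) ⇒ ΔT = (L₂ − L₁)/(α₁L₁ − α₂L₂)
L₂ − L₁ = 1.5583 − 1.5547 = 3.60×10⁻³ m
α₁L₁ − α₂L₂ = 13.2×10⁻⁶×1.5547 − 8.22×10⁻⁶×1.5583 = 7.712814×10⁻⁶ m/K
ΔT = 3.60×10⁻³ / 7.712814×10⁻⁶ = 466.756 K
T = 13.1 + 466.756 = 479.856 °C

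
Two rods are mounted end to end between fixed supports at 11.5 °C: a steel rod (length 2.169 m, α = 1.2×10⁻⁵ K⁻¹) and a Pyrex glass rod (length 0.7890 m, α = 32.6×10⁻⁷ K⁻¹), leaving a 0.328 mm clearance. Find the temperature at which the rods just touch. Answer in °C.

T = 23.0 °C

Gap closes when ΔL₁ + ΔL₂ = 0.328 mm = 3.28×10⁻⁴ m
(α₁L₁ + α₂L₂)ΔT = g
α₁L₁ + α₂L₂ = 1.2×10⁻⁵×2.169 + 32.6×10⁻⁷×0.7890 = 2.860014×10⁻⁵ m/K
ΔT = 3.28×10⁻⁴ / 2.860014×10⁻⁵ = 11.468 K
T = 11.5 + 11.468 = 22.968 °C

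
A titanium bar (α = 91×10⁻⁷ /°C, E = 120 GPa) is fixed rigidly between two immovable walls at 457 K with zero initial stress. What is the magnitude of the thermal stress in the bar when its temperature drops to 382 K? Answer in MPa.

Fully constrained: the free strain ε = αΔT is blocked, so σ = Eε = EαΔT.
|ΔT| = 75 K
σ = 120×10⁹ × 91×10⁻⁷ × 75 = 8.19×10⁷ Pa

σ = 81.9 MPa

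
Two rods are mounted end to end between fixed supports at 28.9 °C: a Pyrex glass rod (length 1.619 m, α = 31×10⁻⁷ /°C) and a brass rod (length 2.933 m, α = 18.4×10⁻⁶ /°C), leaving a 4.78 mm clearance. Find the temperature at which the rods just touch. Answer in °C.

T = 110 °C

Gap closes when ΔL₁ + ΔL₂ = 4.78 mm = 4.78×10⁻³ m
(α₁L₁ + α₂L₂)ΔT = g
α₁L₁ + α₂L₂ = 31×10⁻⁷×1.619 + 18.4×10⁻⁶×2.933 = 5.89861×10⁻⁵ m/K
ΔT = 4.78×10⁻³ / 5.89861×10⁻⁵ = 81.04 K
T = 28.9 + 81.04 = 109.94 °C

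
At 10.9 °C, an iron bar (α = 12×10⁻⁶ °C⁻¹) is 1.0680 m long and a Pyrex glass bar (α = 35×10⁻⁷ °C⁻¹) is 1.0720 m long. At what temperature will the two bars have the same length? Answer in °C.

T = 452.2 °C

Equal length when α₁L₁ΔT − α₂L₂ΔT = L₂ − L₁ = 4.00×10⁻³ m
α₁L₁ = 1.2816×10⁻⁵, α₂L₂ = 3.752×10⁻⁶ → Δ(αL) = 9.064×10⁻⁶ m/K
ΔT = 4.00×10⁻³ / 9.064×10⁻⁶ = 441.306 K, so T = 10.9 + 441.306 = 452.206 °C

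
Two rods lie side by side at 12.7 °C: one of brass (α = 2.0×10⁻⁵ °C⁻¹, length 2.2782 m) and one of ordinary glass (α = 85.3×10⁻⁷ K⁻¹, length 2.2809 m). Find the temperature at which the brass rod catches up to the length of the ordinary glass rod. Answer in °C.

T = 116.1 °C

L₁(1 + α₁ΔT) = L₂(1 + α₂ΔT) ⇒ ΔT = (L₂ − L₁)/(α₁L₁ − α₂L₂)
L₂ − L₁ = 2.2809 − 2.2782 = 2.70×10⁻³ m
α₁L₁ − α₂L₂ = 2.0×10⁻⁵×2.2782 − 85.3×10⁻⁷×2.2809 = 2.6107923×10⁻⁵ m/K
ΔT = 2.70×10⁻³ / 2.6107923×10⁻⁵ = 103.417 K
T = 12.7 + 103.417 = 116.117 °C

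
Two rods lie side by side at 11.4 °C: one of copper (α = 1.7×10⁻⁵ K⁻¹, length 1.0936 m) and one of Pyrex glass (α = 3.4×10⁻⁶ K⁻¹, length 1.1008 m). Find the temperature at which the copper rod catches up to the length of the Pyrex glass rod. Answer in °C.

Equal length when α₁L₁ΔT − α₂L₂ΔT = L₂ − L₁ = 7.20×10⁻³ m
α₁L₁ = 1.85912×10⁻⁵, α₂L₂ = 3.74272×10⁻⁶ → Δ(αL) = 1.484848×10⁻⁵ m/K
ΔT = 7.20×10⁻³ / 1.484848×10⁻⁵ = 484.898 K, so T = 11.4 + 484.898 = 496.298 °C

T = 496.3 °C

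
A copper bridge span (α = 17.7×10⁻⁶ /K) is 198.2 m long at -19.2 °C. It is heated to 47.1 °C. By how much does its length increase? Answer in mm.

ΔL = 233 mm

|ΔT| = |47.1 − (-19.2)| = 66.3 K
ΔL = αL₀ΔT = (17.7×10⁻⁶)(198.2)(66.3) = 2.33×10⁻¹ m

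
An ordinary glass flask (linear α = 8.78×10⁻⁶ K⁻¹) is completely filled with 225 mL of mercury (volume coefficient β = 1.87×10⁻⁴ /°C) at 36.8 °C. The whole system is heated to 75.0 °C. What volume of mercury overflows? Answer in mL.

The flask also expands: β_container ≈ 3α = 2.634×10⁻⁵ /K
Net overflow = V₀(β_liq − 3α_cont)ΔT
β − 3α = 1.87×10⁻⁴ − 2.634×10⁻⁵ = 1.6066×10⁻⁴ /K; ΔT = 38.2 K
ΔV = 225 × 1.6066×10⁻⁴ × 38.2 = 1.38 mL

1.38 mL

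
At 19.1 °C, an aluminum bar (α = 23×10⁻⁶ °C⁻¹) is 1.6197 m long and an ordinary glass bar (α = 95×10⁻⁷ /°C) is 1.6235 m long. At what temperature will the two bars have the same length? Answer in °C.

L₁(1 + α₁ΔT) = L₂(1 + α₂ΔT) ⇒ ΔT = (L₂ − L₁)/(α₁L₁ − α₂L₂)
L₂ − L₁ = 1.6235 − 1.6197 = 3.80×10⁻³ m
α₁L₁ − α₂L₂ = 23×10⁻⁶×1.6197 − 95×10⁻⁷×1.6235 = 2.182985×10⁻⁵ m/K
ΔT = 3.80×10⁻³ / 2.182985×10⁻⁵ = 174.074 K
T = 19.1 + 174.074 = 193.174 °C

T = 193.2 °C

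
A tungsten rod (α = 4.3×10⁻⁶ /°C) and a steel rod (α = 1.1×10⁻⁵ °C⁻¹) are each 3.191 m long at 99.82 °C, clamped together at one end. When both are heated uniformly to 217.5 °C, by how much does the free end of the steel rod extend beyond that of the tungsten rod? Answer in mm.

2.52 mm

ΔT = 117.68 K
tungsten: ΔL = 4.3×10⁻⁶ × 3.191 m × 117.68 = 1.6147×10⁻³ m = 1.6147 mm
steel: ΔL = 1.1×10⁻⁵ × 3.191 m × 117.68 = 4.1307×10⁻³ m = 4.1307 mm
difference = 4.1307 − 1.6147 = 2.5160 mm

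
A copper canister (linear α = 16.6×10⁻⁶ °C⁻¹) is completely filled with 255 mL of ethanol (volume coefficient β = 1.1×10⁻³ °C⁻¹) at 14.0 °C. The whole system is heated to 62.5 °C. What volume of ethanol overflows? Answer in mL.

13.0 mL

The canister also expands: β_container ≈ 3α = 4.98×10⁻⁵ /K
Net overflow = V₀(β_liq − 3α_cont)ΔT
β − 3α = 1.10×10⁻³ − 4.98×10⁻⁵ = 1.0502×10⁻³ /K; ΔT = 48.5 K
ΔV = 255 × 1.0502×10⁻³ × 48.5 = 13.0 mL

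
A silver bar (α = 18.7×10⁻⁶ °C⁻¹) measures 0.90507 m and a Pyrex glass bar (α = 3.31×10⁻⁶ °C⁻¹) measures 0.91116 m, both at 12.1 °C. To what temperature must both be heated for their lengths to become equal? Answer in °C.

T = 450.0 °C

Equal length when α₁L₁ΔT − α₂L₂ΔT = L₂ − L₁ = 6.09×10⁻³ m
α₁L₁ = 1.6924809×10⁻⁵, α₂L₂ = 3.0159396×10⁻⁶ → Δ(αL) = 1.39088694×10⁻⁵ m/K
ΔT = 6.09×10⁻³ / 1.39088694×10⁻⁵ = 437.850 K, so T = 12.1 + 437.850 = 449.950 °C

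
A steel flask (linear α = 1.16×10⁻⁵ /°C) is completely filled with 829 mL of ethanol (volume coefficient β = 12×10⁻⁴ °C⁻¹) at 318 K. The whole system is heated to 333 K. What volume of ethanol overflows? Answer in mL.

14.5 mL

The flask also expands: β_container ≈ 3α = 3.48×10⁻⁵ /K
Net overflow = V₀(β_liq − 3α_cont)ΔT
β − 3α = 1.20×10⁻³ − 3.48×10⁻⁵ = 1.1652×10⁻³ /K; ΔT = 15 K
ΔV = 829 × 1.1652×10⁻³ × 15 = 14.5 mL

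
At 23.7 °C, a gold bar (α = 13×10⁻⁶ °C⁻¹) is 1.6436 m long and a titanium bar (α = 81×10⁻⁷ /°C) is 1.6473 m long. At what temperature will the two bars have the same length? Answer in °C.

L₁(1 + α₁ΔT) = L₂(1 + α₂ΔT) ⇒ ΔT = (L₂ − L₁)/(α₁L₁ − α₂L₂)
L₂ − L₁ = 1.6473 − 1.6436 = 3.70×10⁻³ m
α₁L₁ − α₂L₂ = 13×10⁻⁶×1.6436 − 81×10⁻⁷×1.6473 = 8.02367×10⁻⁶ m/K
ΔT = 3.70×10⁻³ / 8.02367×10⁻⁶ = 461.136 K
T = 23.7 + 461.136 = 484.836 °C

T = 484.8 °C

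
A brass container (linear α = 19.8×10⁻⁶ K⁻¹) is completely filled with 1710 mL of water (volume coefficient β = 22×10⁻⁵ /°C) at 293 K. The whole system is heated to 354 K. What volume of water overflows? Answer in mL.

16.8 mL

The container also expands: β_container ≈ 3α = 5.94×10⁻⁵ /K
Net overflow = V₀(β_liq − 3α_cont)ΔT
β − 3α = 2.20×10⁻⁴ − 5.94×10⁻⁵ = 1.606×10⁻⁴ /K; ΔT = 61 K
ΔV = 1710 × 1.606×10⁻⁴ × 61 = 16.8 mL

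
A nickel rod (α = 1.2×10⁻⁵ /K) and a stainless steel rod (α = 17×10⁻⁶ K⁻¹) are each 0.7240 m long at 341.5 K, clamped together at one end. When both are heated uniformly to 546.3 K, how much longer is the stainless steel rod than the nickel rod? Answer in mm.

ΔT = 204.8 K
nickel: ΔL = 1.2×10⁻⁵ × 0.7240 m × 204.8 = 1.7793×10⁻³ m = 1.7793 mm
stainless steel: ΔL = 17×10⁻⁶ × 0.7240 m × 204.8 = 2.5207×10⁻³ m = 2.5207 mm
difference = 2.5207 − 1.7793 = 0.7414 mm

0.741 mm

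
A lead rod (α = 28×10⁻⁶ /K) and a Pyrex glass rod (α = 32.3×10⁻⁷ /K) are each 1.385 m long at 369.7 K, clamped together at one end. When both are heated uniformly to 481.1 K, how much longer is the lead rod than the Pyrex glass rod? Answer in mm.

3.82 mm

ΔT = 111.4 K
lead: ΔL = 28×10⁻⁶ × 1.385 m × 111.4 = 4.3201×10⁻³ m = 4.3201 mm
Pyrex glass: ΔL = 32.3×10⁻⁷ × 1.385 m × 111.4 = 4.9835×10⁻⁴ m = 0.49835 mm
difference = 4.3201 − 0.49835 = 3.82175 mm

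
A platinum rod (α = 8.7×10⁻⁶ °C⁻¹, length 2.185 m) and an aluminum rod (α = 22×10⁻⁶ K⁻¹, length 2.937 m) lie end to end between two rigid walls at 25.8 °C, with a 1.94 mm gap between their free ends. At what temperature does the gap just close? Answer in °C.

α₁L₁ = 1.90095×10⁻⁵ m/K, α₂L₂ = 6.4614×10⁻⁵ m/K → total 8.36235×10⁻⁵ m/K
ΔT = g/(α₁L₁+α₂L₂) = 1.94×10⁻³ / 8.36235×10⁻⁵ = 23.199 K
T = 25.8 + 23.199 = 48.999 °C

T = 49.0 °C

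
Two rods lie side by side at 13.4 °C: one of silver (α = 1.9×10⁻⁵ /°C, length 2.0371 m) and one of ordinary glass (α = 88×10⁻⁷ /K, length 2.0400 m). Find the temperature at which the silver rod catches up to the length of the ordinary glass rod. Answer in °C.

Equal length when α₁L₁ΔT − α₂L₂ΔT = L₂ − L₁ = 2.90×10⁻³ m
α₁L₁ = 3.87049×10⁻⁵, α₂L₂ = 1.7952×10⁻⁵ → Δ(αL) = 2.07529×10⁻⁵ m/K
ΔT = 2.90×10⁻³ / 2.07529×10⁻⁵ = 139.740 K, so T = 13.4 + 139.740 = 153.140 °C

T = 153.1 °C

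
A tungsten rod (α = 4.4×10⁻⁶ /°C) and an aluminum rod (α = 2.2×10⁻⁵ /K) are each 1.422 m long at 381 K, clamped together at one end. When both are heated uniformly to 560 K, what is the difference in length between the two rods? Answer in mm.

4.48 mm

ΔT = 179 K
tungsten: ΔL = 4.4×10⁻⁶ × 1.422 m × 179 = 1.1200×10⁻³ m = 1.1200 mm
aluminum: ΔL = 2.2×10⁻⁵ × 1.422 m × 179 = 5.5998×10⁻³ m = 5.5998 mm
difference = 5.5998 − 1.1200 = 4.4798 mm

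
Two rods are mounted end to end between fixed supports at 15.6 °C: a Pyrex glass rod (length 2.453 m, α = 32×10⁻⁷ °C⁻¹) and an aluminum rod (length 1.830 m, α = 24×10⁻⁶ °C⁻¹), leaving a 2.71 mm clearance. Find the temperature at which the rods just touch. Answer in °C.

T = 67.9 °C

α₁L₁ = 7.8496×10⁻⁶ m/K, α₂L₂ = 4.392×10⁻⁵ m/K → total 5.17696×10⁻⁵ m/K
ΔT = g/(α₁L₁+α₂L₂) = 2.71×10⁻³ / 5.17696×10⁻⁵ = 52.347 K
T = 15.6 + 52.347 = 67.947 °C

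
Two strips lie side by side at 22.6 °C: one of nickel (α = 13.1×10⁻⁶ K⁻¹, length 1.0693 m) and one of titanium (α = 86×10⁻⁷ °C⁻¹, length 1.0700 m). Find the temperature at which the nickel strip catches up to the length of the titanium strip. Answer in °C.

T = 168.3 °C

Equal length when α₁L₁ΔT − α₂L₂ΔT = L₂ − L₁ = 7.00×10⁻⁴ m
α₁L₁ = 1.400783×10⁻⁵, α₂L₂ = 9.202×10⁻⁶ → Δ(αL) = 4.80583×10⁻⁶ m/K
ΔT = 7.00×10⁻⁴ / 4.80583×10⁻⁶ = 145.656 K, so T = 22.6 + 145.656 = 168.256 °C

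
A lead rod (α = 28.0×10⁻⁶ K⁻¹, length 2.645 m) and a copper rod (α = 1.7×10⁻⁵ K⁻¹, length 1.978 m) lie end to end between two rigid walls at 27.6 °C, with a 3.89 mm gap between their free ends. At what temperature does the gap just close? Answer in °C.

T = 63.7 °C

α₁L₁ = 7.406×10⁻⁵ m/K, α₂L₂ = 3.3626×10⁻⁵ m/K → total 1.07686×10⁻⁴ m/K
ΔT = g/(α₁L₁+α₂L₂) = 3.89×10⁻³ / 1.07686×10⁻⁴ = 36.124 K
T = 27.6 + 36.124 = 63.724 °C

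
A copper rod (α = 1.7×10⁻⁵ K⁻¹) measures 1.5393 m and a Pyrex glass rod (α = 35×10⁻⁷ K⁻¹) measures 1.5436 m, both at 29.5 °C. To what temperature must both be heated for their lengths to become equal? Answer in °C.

L₁(1 + α₁ΔT) = L₂(1 + α₂ΔT) ⇒ ΔT = (L₂ − L₁)/(α₁L₁ − α₂L₂)
L₂ − L₁ = 1.5436 − 1.5393 = 4.30×10⁻³ m
α₁L₁ − α₂L₂ = 1.7×10⁻⁵×1.5393 − 35×10⁻⁷×1.5436 = 2.07655×10⁻⁵ m/K
ΔT = 4.30×10⁻³ / 2.07655×10⁻⁵ = 207.074 K
T = 29.5 + 207.074 = 236.574 °C

T = 236.6 °C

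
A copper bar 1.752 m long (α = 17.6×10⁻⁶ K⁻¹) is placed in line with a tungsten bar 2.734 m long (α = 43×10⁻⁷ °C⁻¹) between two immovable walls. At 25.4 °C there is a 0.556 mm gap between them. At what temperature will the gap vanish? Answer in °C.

Gap closes when ΔL₁ + ΔL₂ = 0.556 mm = 5.56×10⁻⁴ m
(α₁L₁ + α₂L₂)ΔT = g
α₁L₁ + α₂L₂ = 17.6×10⁻⁶×1.752 + 43×10⁻⁷×2.734 = 4.25914×10⁻⁵ m/K
ΔT = 5.56×10⁻⁴ / 4.25914×10⁻⁵ = 13.054 K
T = 25.4 + 13.054 = 38.454 °C

T = 38.5 °C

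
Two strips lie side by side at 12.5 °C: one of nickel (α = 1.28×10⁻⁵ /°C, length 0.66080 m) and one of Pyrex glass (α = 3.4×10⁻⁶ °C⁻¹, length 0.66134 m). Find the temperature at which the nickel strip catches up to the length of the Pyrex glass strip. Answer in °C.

T = 99.46 °C

Equal length when α₁L₁ΔT − α₂L₂ΔT = L₂ − L₁ = 5.40×10⁻⁴ m
α₁L₁ = 8.45824×10⁻⁶, α₂L₂ = 2.248556×10⁻⁶ → Δ(αL) = 6.209684×10⁻⁶ m/K
ΔT = 5.40×10⁻⁴ / 6.209684×10⁻⁶ = 86.9609 K, so T = 12.5 + 86.9609 = 99.4609 °C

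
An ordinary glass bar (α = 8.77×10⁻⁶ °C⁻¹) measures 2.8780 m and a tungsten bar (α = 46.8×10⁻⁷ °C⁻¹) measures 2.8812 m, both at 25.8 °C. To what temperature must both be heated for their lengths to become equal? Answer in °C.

L₁(1 + α₁ΔT) = L₂(1 + α₂ΔT) ⇒ ΔT = (L₂ − L₁)/(α₁L₁ − α₂L₂)
L₂ − L₁ = 2.8812 − 2.8780 = 3.20×10⁻³ m
α₁L₁ − α₂L₂ = 8.77×10⁻⁶×2.8780 − 46.8×10⁻⁷×2.8812 = 1.1756044×10⁻⁵ m/K
ΔT = 3.20×10⁻³ / 1.1756044×10⁻⁵ = 272.200 K
T = 25.8 + 272.200 = 298.000 °C

T = 298.0 °C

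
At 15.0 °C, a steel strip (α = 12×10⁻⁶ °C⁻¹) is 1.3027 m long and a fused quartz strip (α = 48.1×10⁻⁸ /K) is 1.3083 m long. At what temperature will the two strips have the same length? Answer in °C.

Equal length when α₁L₁ΔT − α₂L₂ΔT = L₂ − L₁ = 5.60×10⁻³ m
α₁L₁ = 1.56324×10⁻⁵, α₂L₂ = 6.292923×10⁻⁷ → Δ(αL) = 1.50031077×10⁻⁵ m/K
ΔT = 5.60×10⁻³ / 1.50031077×10⁻⁵ = 373.256 K, so T = 15.0 + 373.256 = 388.256 °C

T = 388.3 °C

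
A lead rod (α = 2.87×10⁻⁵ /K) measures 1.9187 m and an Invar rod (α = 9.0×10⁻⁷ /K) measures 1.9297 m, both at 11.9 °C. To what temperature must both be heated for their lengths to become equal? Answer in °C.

Equal length when α₁L₁ΔT − α₂L₂ΔT = L₂ − L₁ = 1.10×10⁻² m
α₁L₁ = 5.506669×10⁻⁵, α₂L₂ = 1.73673×10⁻⁶ → Δ(αL) = 5.332996×10⁻⁵ m/K
ΔT = 1.10×10⁻² / 5.332996×10⁻⁵ = 206.263 K, so T = 11.9 + 206.263 = 218.163 °C

T = 218.2 °C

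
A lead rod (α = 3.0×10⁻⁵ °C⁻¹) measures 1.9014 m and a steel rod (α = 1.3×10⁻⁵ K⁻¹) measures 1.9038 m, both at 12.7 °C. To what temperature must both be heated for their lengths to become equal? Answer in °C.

Equal length when α₁L₁ΔT − α₂L₂ΔT = L₂ − L₁ = 2.40×10⁻³ m
α₁L₁ = 5.7042×10⁻⁵, α₂L₂ = 2.47494×10⁻⁵ → Δ(αL) = 3.22926×10⁻⁵ m/K
ΔT = 2.40×10⁻³ / 3.22926×10⁻⁵ = 74.3204 K, so T = 12.7 + 74.3204 = 87.0204 °C

T = 87.02 °C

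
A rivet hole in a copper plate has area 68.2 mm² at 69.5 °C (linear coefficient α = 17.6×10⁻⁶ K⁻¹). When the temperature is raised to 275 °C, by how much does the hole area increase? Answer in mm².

ΔA = 0.493 mm²

Area coefficient ≈ 2α; |ΔT| = 205.5 K
ΔA = 2αA₀ΔT = 2(17.6×10⁻⁶)(68.2)(205.5) = 0.493 mm²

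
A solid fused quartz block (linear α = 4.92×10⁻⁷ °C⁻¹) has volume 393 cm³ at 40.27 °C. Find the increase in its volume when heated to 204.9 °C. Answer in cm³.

Isotropic solid: β ≈ 3α = 1.5×10⁻⁶ /K; ΔT = 164.63 K
ΔV = 3αV₀ΔT = 3(4.92×10⁻⁷)(393)(164.63) = 0.0955 cm³

ΔV = 0.0955 cm³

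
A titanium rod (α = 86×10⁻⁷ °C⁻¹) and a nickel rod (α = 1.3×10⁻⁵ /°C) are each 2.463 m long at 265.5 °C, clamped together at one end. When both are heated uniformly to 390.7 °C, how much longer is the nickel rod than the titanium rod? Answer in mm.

1.36 mm

ΔT = 125.2 K
titanium: ΔL = 86×10⁻⁷ × 2.463 m × 125.2 = 2.6520×10⁻³ m = 2.6520 mm
nickel: ΔL = 1.3×10⁻⁵ × 2.463 m × 125.2 = 4.0088×10⁻³ m = 4.0088 mm
difference = 4.0088 − 2.6520 = 1.3568 mm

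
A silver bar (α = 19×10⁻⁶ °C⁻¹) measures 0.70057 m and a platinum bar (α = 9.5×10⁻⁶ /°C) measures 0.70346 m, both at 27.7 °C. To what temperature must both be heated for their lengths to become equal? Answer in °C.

T = 463.7 °C

L₁(1 + α₁ΔT) = L₂(1 + α₂ΔT) ⇒ ΔT = (L₂ − L₁)/(α₁L₁ − α₂L₂)
L₂ − L₁ = 0.70346 − 0.70057 = 2.89×10⁻³ m
α₁L₁ − α₂L₂ = 19×10⁻⁶×0.70057 − 9.5×10⁻⁶×0.70346 = 6.62796×10⁻⁶ m/K
ΔT = 2.89×10⁻³ / 6.62796×10⁻⁶ = 436.032 K
T = 27.7 + 436.032 = 463.732 °C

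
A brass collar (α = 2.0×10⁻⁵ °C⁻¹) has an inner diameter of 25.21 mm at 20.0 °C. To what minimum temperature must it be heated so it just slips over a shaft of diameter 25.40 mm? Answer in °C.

T = 397 °C

Required Δd = 25.40 − 25.21 = 0.19 mm
Δd = αd₀ΔT ⇒ ΔT = Δd/(αd₀) = 0.19 / (2.0×10⁻⁵ × 25.21) = 376.83 K
T_min = 20.0 + 376.83 = 396.83 °C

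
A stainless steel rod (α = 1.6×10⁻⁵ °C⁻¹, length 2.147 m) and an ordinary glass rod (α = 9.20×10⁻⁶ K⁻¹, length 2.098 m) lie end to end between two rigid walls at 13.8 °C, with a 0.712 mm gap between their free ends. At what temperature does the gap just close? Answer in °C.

T = 27.1 °C

α₁L₁ = 3.4352×10⁻⁵ m/K, α₂L₂ = 1.93016×10⁻⁵ m/K → total 5.36536×10⁻⁵ m/K
ΔT = g/(α₁L₁+α₂L₂) = 7.12×10⁻⁴ / 5.36536×10⁻⁵ = 13.270 K
T = 13.8 + 13.270 = 27.070 °C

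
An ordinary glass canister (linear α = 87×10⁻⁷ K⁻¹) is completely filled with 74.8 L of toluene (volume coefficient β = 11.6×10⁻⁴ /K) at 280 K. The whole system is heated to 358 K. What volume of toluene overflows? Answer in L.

6.62 L

The canister also expands: β_container ≈ 3α = 2.61×10⁻⁵ /K
Net overflow = V₀(β_liq − 3α_cont)ΔT
β − 3α = 1.16×10⁻³ − 2.61×10⁻⁵ = 1.1339×10⁻³ /K; ΔT = 78 K
ΔV = 74.8 × 1.1339×10⁻³ × 78 = 6.62 L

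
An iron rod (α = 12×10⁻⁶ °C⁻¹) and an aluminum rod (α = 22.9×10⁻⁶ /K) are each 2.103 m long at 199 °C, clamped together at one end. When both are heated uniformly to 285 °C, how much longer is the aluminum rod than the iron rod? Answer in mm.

1.97 mm

ΔT = 86 K
iron: ΔL = 12×10⁻⁶ × 2.103 m × 86 = 2.1703×10⁻³ m = 2.1703 mm
aluminum: ΔL = 22.9×10⁻⁶ × 2.103 m × 86 = 4.1416×10⁻³ m = 4.1416 mm
difference = 4.1416 − 2.1703 = 1.9713 mm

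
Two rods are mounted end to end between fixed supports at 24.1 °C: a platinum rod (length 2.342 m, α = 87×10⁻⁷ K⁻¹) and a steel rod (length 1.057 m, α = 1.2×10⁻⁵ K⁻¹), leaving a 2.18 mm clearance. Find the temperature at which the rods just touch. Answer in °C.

T = 90.0 °C

Gap closes when ΔL₁ + ΔL₂ = 2.18 mm = 2.18×10⁻³ m
(α₁L₁ + α₂L₂)ΔT = g
α₁L₁ + α₂L₂ = 87×10⁻⁷×2.342 + 1.2×10⁻⁵×1.057 = 3.30594×10⁻⁵ m/K
ΔT = 2.18×10⁻³ / 3.30594×10⁻⁵ = 65.942 K
T = 24.1 + 65.942 = 90.042 °C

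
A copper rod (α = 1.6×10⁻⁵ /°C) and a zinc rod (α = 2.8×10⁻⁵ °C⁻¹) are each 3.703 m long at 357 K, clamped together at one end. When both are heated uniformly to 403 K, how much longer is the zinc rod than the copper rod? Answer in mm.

2.04 mm

ΔT = 46 K
copper: ΔL = 1.6×10⁻⁵ × 3.703 m × 46 = 2.7254×10⁻³ m = 2.7254 mm
zinc: ΔL = 2.8×10⁻⁵ × 3.703 m × 46 = 4.7695×10⁻³ m = 4.7695 mm
difference = 4.7695 − 2.7254 = 2.0441 mm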